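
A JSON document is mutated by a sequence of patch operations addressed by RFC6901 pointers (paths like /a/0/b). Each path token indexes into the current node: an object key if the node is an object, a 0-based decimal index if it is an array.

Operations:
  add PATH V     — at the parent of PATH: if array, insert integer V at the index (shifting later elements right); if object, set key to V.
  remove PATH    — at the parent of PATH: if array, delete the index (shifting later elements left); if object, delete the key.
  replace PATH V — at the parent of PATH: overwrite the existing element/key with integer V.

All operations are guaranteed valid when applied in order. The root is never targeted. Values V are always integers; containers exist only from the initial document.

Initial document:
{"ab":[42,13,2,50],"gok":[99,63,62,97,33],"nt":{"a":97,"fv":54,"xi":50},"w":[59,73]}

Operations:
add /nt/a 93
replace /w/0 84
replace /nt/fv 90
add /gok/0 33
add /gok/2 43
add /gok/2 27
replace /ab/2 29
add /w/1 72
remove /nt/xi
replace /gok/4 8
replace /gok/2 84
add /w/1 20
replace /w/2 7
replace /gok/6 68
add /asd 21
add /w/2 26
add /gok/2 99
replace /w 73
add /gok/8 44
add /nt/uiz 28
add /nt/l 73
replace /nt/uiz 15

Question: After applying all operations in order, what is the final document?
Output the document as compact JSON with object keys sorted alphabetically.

Answer: {"ab":[42,13,29,50],"asd":21,"gok":[33,99,99,84,43,8,62,68,44,33],"nt":{"a":93,"fv":90,"l":73,"uiz":15},"w":73}

Derivation:
After op 1 (add /nt/a 93): {"ab":[42,13,2,50],"gok":[99,63,62,97,33],"nt":{"a":93,"fv":54,"xi":50},"w":[59,73]}
After op 2 (replace /w/0 84): {"ab":[42,13,2,50],"gok":[99,63,62,97,33],"nt":{"a":93,"fv":54,"xi":50},"w":[84,73]}
After op 3 (replace /nt/fv 90): {"ab":[42,13,2,50],"gok":[99,63,62,97,33],"nt":{"a":93,"fv":90,"xi":50},"w":[84,73]}
After op 4 (add /gok/0 33): {"ab":[42,13,2,50],"gok":[33,99,63,62,97,33],"nt":{"a":93,"fv":90,"xi":50},"w":[84,73]}
After op 5 (add /gok/2 43): {"ab":[42,13,2,50],"gok":[33,99,43,63,62,97,33],"nt":{"a":93,"fv":90,"xi":50},"w":[84,73]}
After op 6 (add /gok/2 27): {"ab":[42,13,2,50],"gok":[33,99,27,43,63,62,97,33],"nt":{"a":93,"fv":90,"xi":50},"w":[84,73]}
After op 7 (replace /ab/2 29): {"ab":[42,13,29,50],"gok":[33,99,27,43,63,62,97,33],"nt":{"a":93,"fv":90,"xi":50},"w":[84,73]}
After op 8 (add /w/1 72): {"ab":[42,13,29,50],"gok":[33,99,27,43,63,62,97,33],"nt":{"a":93,"fv":90,"xi":50},"w":[84,72,73]}
After op 9 (remove /nt/xi): {"ab":[42,13,29,50],"gok":[33,99,27,43,63,62,97,33],"nt":{"a":93,"fv":90},"w":[84,72,73]}
After op 10 (replace /gok/4 8): {"ab":[42,13,29,50],"gok":[33,99,27,43,8,62,97,33],"nt":{"a":93,"fv":90},"w":[84,72,73]}
After op 11 (replace /gok/2 84): {"ab":[42,13,29,50],"gok":[33,99,84,43,8,62,97,33],"nt":{"a":93,"fv":90},"w":[84,72,73]}
After op 12 (add /w/1 20): {"ab":[42,13,29,50],"gok":[33,99,84,43,8,62,97,33],"nt":{"a":93,"fv":90},"w":[84,20,72,73]}
After op 13 (replace /w/2 7): {"ab":[42,13,29,50],"gok":[33,99,84,43,8,62,97,33],"nt":{"a":93,"fv":90},"w":[84,20,7,73]}
After op 14 (replace /gok/6 68): {"ab":[42,13,29,50],"gok":[33,99,84,43,8,62,68,33],"nt":{"a":93,"fv":90},"w":[84,20,7,73]}
After op 15 (add /asd 21): {"ab":[42,13,29,50],"asd":21,"gok":[33,99,84,43,8,62,68,33],"nt":{"a":93,"fv":90},"w":[84,20,7,73]}
After op 16 (add /w/2 26): {"ab":[42,13,29,50],"asd":21,"gok":[33,99,84,43,8,62,68,33],"nt":{"a":93,"fv":90},"w":[84,20,26,7,73]}
After op 17 (add /gok/2 99): {"ab":[42,13,29,50],"asd":21,"gok":[33,99,99,84,43,8,62,68,33],"nt":{"a":93,"fv":90},"w":[84,20,26,7,73]}
After op 18 (replace /w 73): {"ab":[42,13,29,50],"asd":21,"gok":[33,99,99,84,43,8,62,68,33],"nt":{"a":93,"fv":90},"w":73}
After op 19 (add /gok/8 44): {"ab":[42,13,29,50],"asd":21,"gok":[33,99,99,84,43,8,62,68,44,33],"nt":{"a":93,"fv":90},"w":73}
After op 20 (add /nt/uiz 28): {"ab":[42,13,29,50],"asd":21,"gok":[33,99,99,84,43,8,62,68,44,33],"nt":{"a":93,"fv":90,"uiz":28},"w":73}
After op 21 (add /nt/l 73): {"ab":[42,13,29,50],"asd":21,"gok":[33,99,99,84,43,8,62,68,44,33],"nt":{"a":93,"fv":90,"l":73,"uiz":28},"w":73}
After op 22 (replace /nt/uiz 15): {"ab":[42,13,29,50],"asd":21,"gok":[33,99,99,84,43,8,62,68,44,33],"nt":{"a":93,"fv":90,"l":73,"uiz":15},"w":73}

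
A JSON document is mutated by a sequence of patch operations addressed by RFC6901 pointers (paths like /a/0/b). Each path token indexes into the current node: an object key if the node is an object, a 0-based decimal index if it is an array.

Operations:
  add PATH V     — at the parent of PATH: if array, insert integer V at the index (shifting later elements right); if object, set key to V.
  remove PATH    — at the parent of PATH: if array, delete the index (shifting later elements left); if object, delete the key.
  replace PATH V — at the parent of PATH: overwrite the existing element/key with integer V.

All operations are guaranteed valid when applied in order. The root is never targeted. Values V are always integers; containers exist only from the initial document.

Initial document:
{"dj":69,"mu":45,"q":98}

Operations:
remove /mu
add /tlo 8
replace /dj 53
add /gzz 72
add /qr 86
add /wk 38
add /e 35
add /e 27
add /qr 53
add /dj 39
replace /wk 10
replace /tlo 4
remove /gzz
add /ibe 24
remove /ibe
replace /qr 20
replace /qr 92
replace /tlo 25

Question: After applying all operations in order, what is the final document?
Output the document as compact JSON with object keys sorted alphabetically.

Answer: {"dj":39,"e":27,"q":98,"qr":92,"tlo":25,"wk":10}

Derivation:
After op 1 (remove /mu): {"dj":69,"q":98}
After op 2 (add /tlo 8): {"dj":69,"q":98,"tlo":8}
After op 3 (replace /dj 53): {"dj":53,"q":98,"tlo":8}
After op 4 (add /gzz 72): {"dj":53,"gzz":72,"q":98,"tlo":8}
After op 5 (add /qr 86): {"dj":53,"gzz":72,"q":98,"qr":86,"tlo":8}
After op 6 (add /wk 38): {"dj":53,"gzz":72,"q":98,"qr":86,"tlo":8,"wk":38}
After op 7 (add /e 35): {"dj":53,"e":35,"gzz":72,"q":98,"qr":86,"tlo":8,"wk":38}
After op 8 (add /e 27): {"dj":53,"e":27,"gzz":72,"q":98,"qr":86,"tlo":8,"wk":38}
After op 9 (add /qr 53): {"dj":53,"e":27,"gzz":72,"q":98,"qr":53,"tlo":8,"wk":38}
After op 10 (add /dj 39): {"dj":39,"e":27,"gzz":72,"q":98,"qr":53,"tlo":8,"wk":38}
After op 11 (replace /wk 10): {"dj":39,"e":27,"gzz":72,"q":98,"qr":53,"tlo":8,"wk":10}
After op 12 (replace /tlo 4): {"dj":39,"e":27,"gzz":72,"q":98,"qr":53,"tlo":4,"wk":10}
After op 13 (remove /gzz): {"dj":39,"e":27,"q":98,"qr":53,"tlo":4,"wk":10}
After op 14 (add /ibe 24): {"dj":39,"e":27,"ibe":24,"q":98,"qr":53,"tlo":4,"wk":10}
After op 15 (remove /ibe): {"dj":39,"e":27,"q":98,"qr":53,"tlo":4,"wk":10}
After op 16 (replace /qr 20): {"dj":39,"e":27,"q":98,"qr":20,"tlo":4,"wk":10}
After op 17 (replace /qr 92): {"dj":39,"e":27,"q":98,"qr":92,"tlo":4,"wk":10}
After op 18 (replace /tlo 25): {"dj":39,"e":27,"q":98,"qr":92,"tlo":25,"wk":10}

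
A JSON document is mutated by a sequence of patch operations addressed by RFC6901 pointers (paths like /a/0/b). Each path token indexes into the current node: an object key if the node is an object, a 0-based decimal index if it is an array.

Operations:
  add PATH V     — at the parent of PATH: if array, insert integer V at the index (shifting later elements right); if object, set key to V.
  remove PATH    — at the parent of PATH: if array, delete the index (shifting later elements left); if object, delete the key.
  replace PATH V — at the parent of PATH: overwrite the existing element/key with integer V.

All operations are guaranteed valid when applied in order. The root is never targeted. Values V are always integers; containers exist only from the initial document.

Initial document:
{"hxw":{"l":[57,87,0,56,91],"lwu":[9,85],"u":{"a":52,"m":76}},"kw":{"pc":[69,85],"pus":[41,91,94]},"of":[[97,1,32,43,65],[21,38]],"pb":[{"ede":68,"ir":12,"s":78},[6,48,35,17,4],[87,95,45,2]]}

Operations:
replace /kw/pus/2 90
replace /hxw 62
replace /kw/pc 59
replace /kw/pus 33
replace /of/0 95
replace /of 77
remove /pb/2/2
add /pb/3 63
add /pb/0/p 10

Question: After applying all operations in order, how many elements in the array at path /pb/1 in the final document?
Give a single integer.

Answer: 5

Derivation:
After op 1 (replace /kw/pus/2 90): {"hxw":{"l":[57,87,0,56,91],"lwu":[9,85],"u":{"a":52,"m":76}},"kw":{"pc":[69,85],"pus":[41,91,90]},"of":[[97,1,32,43,65],[21,38]],"pb":[{"ede":68,"ir":12,"s":78},[6,48,35,17,4],[87,95,45,2]]}
After op 2 (replace /hxw 62): {"hxw":62,"kw":{"pc":[69,85],"pus":[41,91,90]},"of":[[97,1,32,43,65],[21,38]],"pb":[{"ede":68,"ir":12,"s":78},[6,48,35,17,4],[87,95,45,2]]}
After op 3 (replace /kw/pc 59): {"hxw":62,"kw":{"pc":59,"pus":[41,91,90]},"of":[[97,1,32,43,65],[21,38]],"pb":[{"ede":68,"ir":12,"s":78},[6,48,35,17,4],[87,95,45,2]]}
After op 4 (replace /kw/pus 33): {"hxw":62,"kw":{"pc":59,"pus":33},"of":[[97,1,32,43,65],[21,38]],"pb":[{"ede":68,"ir":12,"s":78},[6,48,35,17,4],[87,95,45,2]]}
After op 5 (replace /of/0 95): {"hxw":62,"kw":{"pc":59,"pus":33},"of":[95,[21,38]],"pb":[{"ede":68,"ir":12,"s":78},[6,48,35,17,4],[87,95,45,2]]}
After op 6 (replace /of 77): {"hxw":62,"kw":{"pc":59,"pus":33},"of":77,"pb":[{"ede":68,"ir":12,"s":78},[6,48,35,17,4],[87,95,45,2]]}
After op 7 (remove /pb/2/2): {"hxw":62,"kw":{"pc":59,"pus":33},"of":77,"pb":[{"ede":68,"ir":12,"s":78},[6,48,35,17,4],[87,95,2]]}
After op 8 (add /pb/3 63): {"hxw":62,"kw":{"pc":59,"pus":33},"of":77,"pb":[{"ede":68,"ir":12,"s":78},[6,48,35,17,4],[87,95,2],63]}
After op 9 (add /pb/0/p 10): {"hxw":62,"kw":{"pc":59,"pus":33},"of":77,"pb":[{"ede":68,"ir":12,"p":10,"s":78},[6,48,35,17,4],[87,95,2],63]}
Size at path /pb/1: 5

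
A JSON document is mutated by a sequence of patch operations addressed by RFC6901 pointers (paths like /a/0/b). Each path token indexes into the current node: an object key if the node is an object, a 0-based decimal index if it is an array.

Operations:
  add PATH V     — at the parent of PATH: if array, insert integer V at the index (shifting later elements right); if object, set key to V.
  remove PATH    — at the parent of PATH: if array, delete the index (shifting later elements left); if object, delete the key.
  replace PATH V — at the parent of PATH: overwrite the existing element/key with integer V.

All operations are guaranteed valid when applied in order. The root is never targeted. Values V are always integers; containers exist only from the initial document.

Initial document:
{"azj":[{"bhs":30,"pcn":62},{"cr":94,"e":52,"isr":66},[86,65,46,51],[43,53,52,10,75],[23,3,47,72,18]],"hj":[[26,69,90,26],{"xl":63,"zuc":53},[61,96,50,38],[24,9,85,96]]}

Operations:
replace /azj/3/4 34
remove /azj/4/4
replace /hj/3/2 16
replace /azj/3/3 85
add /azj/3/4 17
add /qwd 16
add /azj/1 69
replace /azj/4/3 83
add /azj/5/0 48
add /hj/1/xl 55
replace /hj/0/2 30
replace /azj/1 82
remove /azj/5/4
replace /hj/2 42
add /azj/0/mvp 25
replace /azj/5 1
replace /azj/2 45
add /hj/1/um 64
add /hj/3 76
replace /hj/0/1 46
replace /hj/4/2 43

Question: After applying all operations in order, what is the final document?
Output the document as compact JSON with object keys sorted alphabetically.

Answer: {"azj":[{"bhs":30,"mvp":25,"pcn":62},82,45,[86,65,46,51],[43,53,52,83,17,34],1],"hj":[[26,46,30,26],{"um":64,"xl":55,"zuc":53},42,76,[24,9,43,96]],"qwd":16}

Derivation:
After op 1 (replace /azj/3/4 34): {"azj":[{"bhs":30,"pcn":62},{"cr":94,"e":52,"isr":66},[86,65,46,51],[43,53,52,10,34],[23,3,47,72,18]],"hj":[[26,69,90,26],{"xl":63,"zuc":53},[61,96,50,38],[24,9,85,96]]}
After op 2 (remove /azj/4/4): {"azj":[{"bhs":30,"pcn":62},{"cr":94,"e":52,"isr":66},[86,65,46,51],[43,53,52,10,34],[23,3,47,72]],"hj":[[26,69,90,26],{"xl":63,"zuc":53},[61,96,50,38],[24,9,85,96]]}
After op 3 (replace /hj/3/2 16): {"azj":[{"bhs":30,"pcn":62},{"cr":94,"e":52,"isr":66},[86,65,46,51],[43,53,52,10,34],[23,3,47,72]],"hj":[[26,69,90,26],{"xl":63,"zuc":53},[61,96,50,38],[24,9,16,96]]}
After op 4 (replace /azj/3/3 85): {"azj":[{"bhs":30,"pcn":62},{"cr":94,"e":52,"isr":66},[86,65,46,51],[43,53,52,85,34],[23,3,47,72]],"hj":[[26,69,90,26],{"xl":63,"zuc":53},[61,96,50,38],[24,9,16,96]]}
After op 5 (add /azj/3/4 17): {"azj":[{"bhs":30,"pcn":62},{"cr":94,"e":52,"isr":66},[86,65,46,51],[43,53,52,85,17,34],[23,3,47,72]],"hj":[[26,69,90,26],{"xl":63,"zuc":53},[61,96,50,38],[24,9,16,96]]}
After op 6 (add /qwd 16): {"azj":[{"bhs":30,"pcn":62},{"cr":94,"e":52,"isr":66},[86,65,46,51],[43,53,52,85,17,34],[23,3,47,72]],"hj":[[26,69,90,26],{"xl":63,"zuc":53},[61,96,50,38],[24,9,16,96]],"qwd":16}
After op 7 (add /azj/1 69): {"azj":[{"bhs":30,"pcn":62},69,{"cr":94,"e":52,"isr":66},[86,65,46,51],[43,53,52,85,17,34],[23,3,47,72]],"hj":[[26,69,90,26],{"xl":63,"zuc":53},[61,96,50,38],[24,9,16,96]],"qwd":16}
After op 8 (replace /azj/4/3 83): {"azj":[{"bhs":30,"pcn":62},69,{"cr":94,"e":52,"isr":66},[86,65,46,51],[43,53,52,83,17,34],[23,3,47,72]],"hj":[[26,69,90,26],{"xl":63,"zuc":53},[61,96,50,38],[24,9,16,96]],"qwd":16}
After op 9 (add /azj/5/0 48): {"azj":[{"bhs":30,"pcn":62},69,{"cr":94,"e":52,"isr":66},[86,65,46,51],[43,53,52,83,17,34],[48,23,3,47,72]],"hj":[[26,69,90,26],{"xl":63,"zuc":53},[61,96,50,38],[24,9,16,96]],"qwd":16}
After op 10 (add /hj/1/xl 55): {"azj":[{"bhs":30,"pcn":62},69,{"cr":94,"e":52,"isr":66},[86,65,46,51],[43,53,52,83,17,34],[48,23,3,47,72]],"hj":[[26,69,90,26],{"xl":55,"zuc":53},[61,96,50,38],[24,9,16,96]],"qwd":16}
After op 11 (replace /hj/0/2 30): {"azj":[{"bhs":30,"pcn":62},69,{"cr":94,"e":52,"isr":66},[86,65,46,51],[43,53,52,83,17,34],[48,23,3,47,72]],"hj":[[26,69,30,26],{"xl":55,"zuc":53},[61,96,50,38],[24,9,16,96]],"qwd":16}
After op 12 (replace /azj/1 82): {"azj":[{"bhs":30,"pcn":62},82,{"cr":94,"e":52,"isr":66},[86,65,46,51],[43,53,52,83,17,34],[48,23,3,47,72]],"hj":[[26,69,30,26],{"xl":55,"zuc":53},[61,96,50,38],[24,9,16,96]],"qwd":16}
After op 13 (remove /azj/5/4): {"azj":[{"bhs":30,"pcn":62},82,{"cr":94,"e":52,"isr":66},[86,65,46,51],[43,53,52,83,17,34],[48,23,3,47]],"hj":[[26,69,30,26],{"xl":55,"zuc":53},[61,96,50,38],[24,9,16,96]],"qwd":16}
After op 14 (replace /hj/2 42): {"azj":[{"bhs":30,"pcn":62},82,{"cr":94,"e":52,"isr":66},[86,65,46,51],[43,53,52,83,17,34],[48,23,3,47]],"hj":[[26,69,30,26],{"xl":55,"zuc":53},42,[24,9,16,96]],"qwd":16}
After op 15 (add /azj/0/mvp 25): {"azj":[{"bhs":30,"mvp":25,"pcn":62},82,{"cr":94,"e":52,"isr":66},[86,65,46,51],[43,53,52,83,17,34],[48,23,3,47]],"hj":[[26,69,30,26],{"xl":55,"zuc":53},42,[24,9,16,96]],"qwd":16}
After op 16 (replace /azj/5 1): {"azj":[{"bhs":30,"mvp":25,"pcn":62},82,{"cr":94,"e":52,"isr":66},[86,65,46,51],[43,53,52,83,17,34],1],"hj":[[26,69,30,26],{"xl":55,"zuc":53},42,[24,9,16,96]],"qwd":16}
After op 17 (replace /azj/2 45): {"azj":[{"bhs":30,"mvp":25,"pcn":62},82,45,[86,65,46,51],[43,53,52,83,17,34],1],"hj":[[26,69,30,26],{"xl":55,"zuc":53},42,[24,9,16,96]],"qwd":16}
After op 18 (add /hj/1/um 64): {"azj":[{"bhs":30,"mvp":25,"pcn":62},82,45,[86,65,46,51],[43,53,52,83,17,34],1],"hj":[[26,69,30,26],{"um":64,"xl":55,"zuc":53},42,[24,9,16,96]],"qwd":16}
After op 19 (add /hj/3 76): {"azj":[{"bhs":30,"mvp":25,"pcn":62},82,45,[86,65,46,51],[43,53,52,83,17,34],1],"hj":[[26,69,30,26],{"um":64,"xl":55,"zuc":53},42,76,[24,9,16,96]],"qwd":16}
After op 20 (replace /hj/0/1 46): {"azj":[{"bhs":30,"mvp":25,"pcn":62},82,45,[86,65,46,51],[43,53,52,83,17,34],1],"hj":[[26,46,30,26],{"um":64,"xl":55,"zuc":53},42,76,[24,9,16,96]],"qwd":16}
After op 21 (replace /hj/4/2 43): {"azj":[{"bhs":30,"mvp":25,"pcn":62},82,45,[86,65,46,51],[43,53,52,83,17,34],1],"hj":[[26,46,30,26],{"um":64,"xl":55,"zuc":53},42,76,[24,9,43,96]],"qwd":16}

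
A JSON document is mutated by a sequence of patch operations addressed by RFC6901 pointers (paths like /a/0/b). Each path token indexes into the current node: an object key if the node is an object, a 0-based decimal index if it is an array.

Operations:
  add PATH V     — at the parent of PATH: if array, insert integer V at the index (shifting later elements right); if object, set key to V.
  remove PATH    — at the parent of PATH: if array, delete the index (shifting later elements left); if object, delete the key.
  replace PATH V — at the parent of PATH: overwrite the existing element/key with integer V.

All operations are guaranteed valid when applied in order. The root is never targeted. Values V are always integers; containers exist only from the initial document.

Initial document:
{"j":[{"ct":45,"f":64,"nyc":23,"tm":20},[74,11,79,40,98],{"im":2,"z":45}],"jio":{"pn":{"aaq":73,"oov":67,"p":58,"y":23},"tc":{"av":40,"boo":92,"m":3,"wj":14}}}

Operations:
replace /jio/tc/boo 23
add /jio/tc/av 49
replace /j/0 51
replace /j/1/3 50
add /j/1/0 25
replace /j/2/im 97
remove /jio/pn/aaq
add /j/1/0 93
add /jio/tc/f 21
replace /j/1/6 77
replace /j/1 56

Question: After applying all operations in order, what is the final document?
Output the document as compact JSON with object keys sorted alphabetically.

After op 1 (replace /jio/tc/boo 23): {"j":[{"ct":45,"f":64,"nyc":23,"tm":20},[74,11,79,40,98],{"im":2,"z":45}],"jio":{"pn":{"aaq":73,"oov":67,"p":58,"y":23},"tc":{"av":40,"boo":23,"m":3,"wj":14}}}
After op 2 (add /jio/tc/av 49): {"j":[{"ct":45,"f":64,"nyc":23,"tm":20},[74,11,79,40,98],{"im":2,"z":45}],"jio":{"pn":{"aaq":73,"oov":67,"p":58,"y":23},"tc":{"av":49,"boo":23,"m":3,"wj":14}}}
After op 3 (replace /j/0 51): {"j":[51,[74,11,79,40,98],{"im":2,"z":45}],"jio":{"pn":{"aaq":73,"oov":67,"p":58,"y":23},"tc":{"av":49,"boo":23,"m":3,"wj":14}}}
After op 4 (replace /j/1/3 50): {"j":[51,[74,11,79,50,98],{"im":2,"z":45}],"jio":{"pn":{"aaq":73,"oov":67,"p":58,"y":23},"tc":{"av":49,"boo":23,"m":3,"wj":14}}}
After op 5 (add /j/1/0 25): {"j":[51,[25,74,11,79,50,98],{"im":2,"z":45}],"jio":{"pn":{"aaq":73,"oov":67,"p":58,"y":23},"tc":{"av":49,"boo":23,"m":3,"wj":14}}}
After op 6 (replace /j/2/im 97): {"j":[51,[25,74,11,79,50,98],{"im":97,"z":45}],"jio":{"pn":{"aaq":73,"oov":67,"p":58,"y":23},"tc":{"av":49,"boo":23,"m":3,"wj":14}}}
After op 7 (remove /jio/pn/aaq): {"j":[51,[25,74,11,79,50,98],{"im":97,"z":45}],"jio":{"pn":{"oov":67,"p":58,"y":23},"tc":{"av":49,"boo":23,"m":3,"wj":14}}}
After op 8 (add /j/1/0 93): {"j":[51,[93,25,74,11,79,50,98],{"im":97,"z":45}],"jio":{"pn":{"oov":67,"p":58,"y":23},"tc":{"av":49,"boo":23,"m":3,"wj":14}}}
After op 9 (add /jio/tc/f 21): {"j":[51,[93,25,74,11,79,50,98],{"im":97,"z":45}],"jio":{"pn":{"oov":67,"p":58,"y":23},"tc":{"av":49,"boo":23,"f":21,"m":3,"wj":14}}}
After op 10 (replace /j/1/6 77): {"j":[51,[93,25,74,11,79,50,77],{"im":97,"z":45}],"jio":{"pn":{"oov":67,"p":58,"y":23},"tc":{"av":49,"boo":23,"f":21,"m":3,"wj":14}}}
After op 11 (replace /j/1 56): {"j":[51,56,{"im":97,"z":45}],"jio":{"pn":{"oov":67,"p":58,"y":23},"tc":{"av":49,"boo":23,"f":21,"m":3,"wj":14}}}

Answer: {"j":[51,56,{"im":97,"z":45}],"jio":{"pn":{"oov":67,"p":58,"y":23},"tc":{"av":49,"boo":23,"f":21,"m":3,"wj":14}}}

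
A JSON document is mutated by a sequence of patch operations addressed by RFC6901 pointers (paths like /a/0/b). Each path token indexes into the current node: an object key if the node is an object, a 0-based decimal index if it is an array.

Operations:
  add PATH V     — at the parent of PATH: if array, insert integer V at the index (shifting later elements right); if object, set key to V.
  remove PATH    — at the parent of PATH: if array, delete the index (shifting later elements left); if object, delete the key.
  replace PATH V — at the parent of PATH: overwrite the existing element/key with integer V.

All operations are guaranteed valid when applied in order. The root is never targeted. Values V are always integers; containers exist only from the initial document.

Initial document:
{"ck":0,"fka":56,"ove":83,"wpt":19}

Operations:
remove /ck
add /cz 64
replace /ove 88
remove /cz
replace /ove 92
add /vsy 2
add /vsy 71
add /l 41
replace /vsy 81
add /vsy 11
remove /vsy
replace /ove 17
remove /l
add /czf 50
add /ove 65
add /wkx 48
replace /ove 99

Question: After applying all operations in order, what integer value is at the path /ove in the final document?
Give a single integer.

Answer: 99

Derivation:
After op 1 (remove /ck): {"fka":56,"ove":83,"wpt":19}
After op 2 (add /cz 64): {"cz":64,"fka":56,"ove":83,"wpt":19}
After op 3 (replace /ove 88): {"cz":64,"fka":56,"ove":88,"wpt":19}
After op 4 (remove /cz): {"fka":56,"ove":88,"wpt":19}
After op 5 (replace /ove 92): {"fka":56,"ove":92,"wpt":19}
After op 6 (add /vsy 2): {"fka":56,"ove":92,"vsy":2,"wpt":19}
After op 7 (add /vsy 71): {"fka":56,"ove":92,"vsy":71,"wpt":19}
After op 8 (add /l 41): {"fka":56,"l":41,"ove":92,"vsy":71,"wpt":19}
After op 9 (replace /vsy 81): {"fka":56,"l":41,"ove":92,"vsy":81,"wpt":19}
After op 10 (add /vsy 11): {"fka":56,"l":41,"ove":92,"vsy":11,"wpt":19}
After op 11 (remove /vsy): {"fka":56,"l":41,"ove":92,"wpt":19}
After op 12 (replace /ove 17): {"fka":56,"l":41,"ove":17,"wpt":19}
After op 13 (remove /l): {"fka":56,"ove":17,"wpt":19}
After op 14 (add /czf 50): {"czf":50,"fka":56,"ove":17,"wpt":19}
After op 15 (add /ove 65): {"czf":50,"fka":56,"ove":65,"wpt":19}
After op 16 (add /wkx 48): {"czf":50,"fka":56,"ove":65,"wkx":48,"wpt":19}
After op 17 (replace /ove 99): {"czf":50,"fka":56,"ove":99,"wkx":48,"wpt":19}
Value at /ove: 99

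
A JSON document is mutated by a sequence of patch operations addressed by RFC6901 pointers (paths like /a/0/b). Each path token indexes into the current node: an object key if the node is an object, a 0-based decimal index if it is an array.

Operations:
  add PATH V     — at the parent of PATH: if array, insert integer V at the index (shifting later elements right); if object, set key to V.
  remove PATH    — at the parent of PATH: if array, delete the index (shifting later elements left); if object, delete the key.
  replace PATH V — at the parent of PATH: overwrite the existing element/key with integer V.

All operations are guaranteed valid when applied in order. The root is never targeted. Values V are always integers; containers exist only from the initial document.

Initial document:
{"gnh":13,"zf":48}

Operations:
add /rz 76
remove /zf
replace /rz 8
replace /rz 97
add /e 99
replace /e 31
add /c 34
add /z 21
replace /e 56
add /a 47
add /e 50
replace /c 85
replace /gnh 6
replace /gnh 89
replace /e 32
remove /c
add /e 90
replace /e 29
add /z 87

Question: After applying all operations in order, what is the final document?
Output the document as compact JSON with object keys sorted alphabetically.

After op 1 (add /rz 76): {"gnh":13,"rz":76,"zf":48}
After op 2 (remove /zf): {"gnh":13,"rz":76}
After op 3 (replace /rz 8): {"gnh":13,"rz":8}
After op 4 (replace /rz 97): {"gnh":13,"rz":97}
After op 5 (add /e 99): {"e":99,"gnh":13,"rz":97}
After op 6 (replace /e 31): {"e":31,"gnh":13,"rz":97}
After op 7 (add /c 34): {"c":34,"e":31,"gnh":13,"rz":97}
After op 8 (add /z 21): {"c":34,"e":31,"gnh":13,"rz":97,"z":21}
After op 9 (replace /e 56): {"c":34,"e":56,"gnh":13,"rz":97,"z":21}
After op 10 (add /a 47): {"a":47,"c":34,"e":56,"gnh":13,"rz":97,"z":21}
After op 11 (add /e 50): {"a":47,"c":34,"e":50,"gnh":13,"rz":97,"z":21}
After op 12 (replace /c 85): {"a":47,"c":85,"e":50,"gnh":13,"rz":97,"z":21}
After op 13 (replace /gnh 6): {"a":47,"c":85,"e":50,"gnh":6,"rz":97,"z":21}
After op 14 (replace /gnh 89): {"a":47,"c":85,"e":50,"gnh":89,"rz":97,"z":21}
After op 15 (replace /e 32): {"a":47,"c":85,"e":32,"gnh":89,"rz":97,"z":21}
After op 16 (remove /c): {"a":47,"e":32,"gnh":89,"rz":97,"z":21}
After op 17 (add /e 90): {"a":47,"e":90,"gnh":89,"rz":97,"z":21}
After op 18 (replace /e 29): {"a":47,"e":29,"gnh":89,"rz":97,"z":21}
After op 19 (add /z 87): {"a":47,"e":29,"gnh":89,"rz":97,"z":87}

Answer: {"a":47,"e":29,"gnh":89,"rz":97,"z":87}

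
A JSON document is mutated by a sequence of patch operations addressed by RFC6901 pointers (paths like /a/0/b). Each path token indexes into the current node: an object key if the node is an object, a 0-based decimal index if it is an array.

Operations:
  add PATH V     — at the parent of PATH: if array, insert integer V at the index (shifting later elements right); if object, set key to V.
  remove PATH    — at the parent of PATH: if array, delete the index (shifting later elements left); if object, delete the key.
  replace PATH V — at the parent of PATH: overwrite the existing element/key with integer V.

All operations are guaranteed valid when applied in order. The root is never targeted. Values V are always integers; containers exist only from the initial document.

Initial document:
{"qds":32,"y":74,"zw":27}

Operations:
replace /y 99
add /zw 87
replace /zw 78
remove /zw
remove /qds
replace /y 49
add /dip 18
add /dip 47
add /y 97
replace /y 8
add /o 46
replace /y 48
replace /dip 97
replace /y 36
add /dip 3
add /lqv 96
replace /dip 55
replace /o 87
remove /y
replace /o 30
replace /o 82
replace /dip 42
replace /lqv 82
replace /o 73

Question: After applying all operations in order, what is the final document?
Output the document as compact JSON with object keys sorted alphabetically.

Answer: {"dip":42,"lqv":82,"o":73}

Derivation:
After op 1 (replace /y 99): {"qds":32,"y":99,"zw":27}
After op 2 (add /zw 87): {"qds":32,"y":99,"zw":87}
After op 3 (replace /zw 78): {"qds":32,"y":99,"zw":78}
After op 4 (remove /zw): {"qds":32,"y":99}
After op 5 (remove /qds): {"y":99}
After op 6 (replace /y 49): {"y":49}
After op 7 (add /dip 18): {"dip":18,"y":49}
After op 8 (add /dip 47): {"dip":47,"y":49}
After op 9 (add /y 97): {"dip":47,"y":97}
After op 10 (replace /y 8): {"dip":47,"y":8}
After op 11 (add /o 46): {"dip":47,"o":46,"y":8}
After op 12 (replace /y 48): {"dip":47,"o":46,"y":48}
After op 13 (replace /dip 97): {"dip":97,"o":46,"y":48}
After op 14 (replace /y 36): {"dip":97,"o":46,"y":36}
After op 15 (add /dip 3): {"dip":3,"o":46,"y":36}
After op 16 (add /lqv 96): {"dip":3,"lqv":96,"o":46,"y":36}
After op 17 (replace /dip 55): {"dip":55,"lqv":96,"o":46,"y":36}
After op 18 (replace /o 87): {"dip":55,"lqv":96,"o":87,"y":36}
After op 19 (remove /y): {"dip":55,"lqv":96,"o":87}
After op 20 (replace /o 30): {"dip":55,"lqv":96,"o":30}
After op 21 (replace /o 82): {"dip":55,"lqv":96,"o":82}
After op 22 (replace /dip 42): {"dip":42,"lqv":96,"o":82}
After op 23 (replace /lqv 82): {"dip":42,"lqv":82,"o":82}
After op 24 (replace /o 73): {"dip":42,"lqv":82,"o":73}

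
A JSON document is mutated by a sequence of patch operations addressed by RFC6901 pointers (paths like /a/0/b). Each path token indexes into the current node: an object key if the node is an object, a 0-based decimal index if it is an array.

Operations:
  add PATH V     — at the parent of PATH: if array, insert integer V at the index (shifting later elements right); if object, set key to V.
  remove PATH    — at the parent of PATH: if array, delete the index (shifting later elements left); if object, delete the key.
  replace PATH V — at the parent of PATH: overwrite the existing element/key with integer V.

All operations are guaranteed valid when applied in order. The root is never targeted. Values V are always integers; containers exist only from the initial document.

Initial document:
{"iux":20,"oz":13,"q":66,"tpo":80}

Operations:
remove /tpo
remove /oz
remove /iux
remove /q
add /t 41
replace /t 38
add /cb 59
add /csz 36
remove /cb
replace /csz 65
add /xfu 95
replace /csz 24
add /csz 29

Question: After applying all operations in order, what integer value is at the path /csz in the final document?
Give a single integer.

Answer: 29

Derivation:
After op 1 (remove /tpo): {"iux":20,"oz":13,"q":66}
After op 2 (remove /oz): {"iux":20,"q":66}
After op 3 (remove /iux): {"q":66}
After op 4 (remove /q): {}
After op 5 (add /t 41): {"t":41}
After op 6 (replace /t 38): {"t":38}
After op 7 (add /cb 59): {"cb":59,"t":38}
After op 8 (add /csz 36): {"cb":59,"csz":36,"t":38}
After op 9 (remove /cb): {"csz":36,"t":38}
After op 10 (replace /csz 65): {"csz":65,"t":38}
After op 11 (add /xfu 95): {"csz":65,"t":38,"xfu":95}
After op 12 (replace /csz 24): {"csz":24,"t":38,"xfu":95}
After op 13 (add /csz 29): {"csz":29,"t":38,"xfu":95}
Value at /csz: 29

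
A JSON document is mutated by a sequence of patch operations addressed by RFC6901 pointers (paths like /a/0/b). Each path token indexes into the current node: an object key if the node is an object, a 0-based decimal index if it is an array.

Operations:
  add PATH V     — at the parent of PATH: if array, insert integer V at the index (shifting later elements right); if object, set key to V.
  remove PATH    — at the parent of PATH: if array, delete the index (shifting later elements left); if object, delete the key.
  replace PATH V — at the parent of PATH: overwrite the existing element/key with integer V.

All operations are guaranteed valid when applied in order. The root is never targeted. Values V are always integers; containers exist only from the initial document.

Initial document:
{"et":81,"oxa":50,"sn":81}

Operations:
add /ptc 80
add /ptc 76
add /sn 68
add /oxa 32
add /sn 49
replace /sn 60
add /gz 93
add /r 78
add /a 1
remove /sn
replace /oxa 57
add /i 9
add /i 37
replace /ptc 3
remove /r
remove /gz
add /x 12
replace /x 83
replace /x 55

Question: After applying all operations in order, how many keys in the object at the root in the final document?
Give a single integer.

Answer: 6

Derivation:
After op 1 (add /ptc 80): {"et":81,"oxa":50,"ptc":80,"sn":81}
After op 2 (add /ptc 76): {"et":81,"oxa":50,"ptc":76,"sn":81}
After op 3 (add /sn 68): {"et":81,"oxa":50,"ptc":76,"sn":68}
After op 4 (add /oxa 32): {"et":81,"oxa":32,"ptc":76,"sn":68}
After op 5 (add /sn 49): {"et":81,"oxa":32,"ptc":76,"sn":49}
After op 6 (replace /sn 60): {"et":81,"oxa":32,"ptc":76,"sn":60}
After op 7 (add /gz 93): {"et":81,"gz":93,"oxa":32,"ptc":76,"sn":60}
After op 8 (add /r 78): {"et":81,"gz":93,"oxa":32,"ptc":76,"r":78,"sn":60}
After op 9 (add /a 1): {"a":1,"et":81,"gz":93,"oxa":32,"ptc":76,"r":78,"sn":60}
After op 10 (remove /sn): {"a":1,"et":81,"gz":93,"oxa":32,"ptc":76,"r":78}
After op 11 (replace /oxa 57): {"a":1,"et":81,"gz":93,"oxa":57,"ptc":76,"r":78}
After op 12 (add /i 9): {"a":1,"et":81,"gz":93,"i":9,"oxa":57,"ptc":76,"r":78}
After op 13 (add /i 37): {"a":1,"et":81,"gz":93,"i":37,"oxa":57,"ptc":76,"r":78}
After op 14 (replace /ptc 3): {"a":1,"et":81,"gz":93,"i":37,"oxa":57,"ptc":3,"r":78}
After op 15 (remove /r): {"a":1,"et":81,"gz":93,"i":37,"oxa":57,"ptc":3}
After op 16 (remove /gz): {"a":1,"et":81,"i":37,"oxa":57,"ptc":3}
After op 17 (add /x 12): {"a":1,"et":81,"i":37,"oxa":57,"ptc":3,"x":12}
After op 18 (replace /x 83): {"a":1,"et":81,"i":37,"oxa":57,"ptc":3,"x":83}
After op 19 (replace /x 55): {"a":1,"et":81,"i":37,"oxa":57,"ptc":3,"x":55}
Size at the root: 6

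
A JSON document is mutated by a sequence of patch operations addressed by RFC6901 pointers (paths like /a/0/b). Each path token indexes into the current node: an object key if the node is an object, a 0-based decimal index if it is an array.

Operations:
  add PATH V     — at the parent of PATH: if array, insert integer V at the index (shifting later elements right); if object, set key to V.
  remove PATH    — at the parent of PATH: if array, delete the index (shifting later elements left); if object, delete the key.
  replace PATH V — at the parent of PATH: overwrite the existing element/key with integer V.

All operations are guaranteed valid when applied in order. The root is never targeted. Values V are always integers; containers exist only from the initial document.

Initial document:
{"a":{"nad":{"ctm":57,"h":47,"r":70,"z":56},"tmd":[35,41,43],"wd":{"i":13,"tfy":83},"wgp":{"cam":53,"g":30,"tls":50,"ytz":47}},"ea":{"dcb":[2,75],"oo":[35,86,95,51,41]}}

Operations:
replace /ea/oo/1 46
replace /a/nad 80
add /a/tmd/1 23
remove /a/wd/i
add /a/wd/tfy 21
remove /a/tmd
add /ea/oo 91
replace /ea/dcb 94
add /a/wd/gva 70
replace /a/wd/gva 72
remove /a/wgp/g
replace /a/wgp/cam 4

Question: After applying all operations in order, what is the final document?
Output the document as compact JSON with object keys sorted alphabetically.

After op 1 (replace /ea/oo/1 46): {"a":{"nad":{"ctm":57,"h":47,"r":70,"z":56},"tmd":[35,41,43],"wd":{"i":13,"tfy":83},"wgp":{"cam":53,"g":30,"tls":50,"ytz":47}},"ea":{"dcb":[2,75],"oo":[35,46,95,51,41]}}
After op 2 (replace /a/nad 80): {"a":{"nad":80,"tmd":[35,41,43],"wd":{"i":13,"tfy":83},"wgp":{"cam":53,"g":30,"tls":50,"ytz":47}},"ea":{"dcb":[2,75],"oo":[35,46,95,51,41]}}
After op 3 (add /a/tmd/1 23): {"a":{"nad":80,"tmd":[35,23,41,43],"wd":{"i":13,"tfy":83},"wgp":{"cam":53,"g":30,"tls":50,"ytz":47}},"ea":{"dcb":[2,75],"oo":[35,46,95,51,41]}}
After op 4 (remove /a/wd/i): {"a":{"nad":80,"tmd":[35,23,41,43],"wd":{"tfy":83},"wgp":{"cam":53,"g":30,"tls":50,"ytz":47}},"ea":{"dcb":[2,75],"oo":[35,46,95,51,41]}}
After op 5 (add /a/wd/tfy 21): {"a":{"nad":80,"tmd":[35,23,41,43],"wd":{"tfy":21},"wgp":{"cam":53,"g":30,"tls":50,"ytz":47}},"ea":{"dcb":[2,75],"oo":[35,46,95,51,41]}}
After op 6 (remove /a/tmd): {"a":{"nad":80,"wd":{"tfy":21},"wgp":{"cam":53,"g":30,"tls":50,"ytz":47}},"ea":{"dcb":[2,75],"oo":[35,46,95,51,41]}}
After op 7 (add /ea/oo 91): {"a":{"nad":80,"wd":{"tfy":21},"wgp":{"cam":53,"g":30,"tls":50,"ytz":47}},"ea":{"dcb":[2,75],"oo":91}}
After op 8 (replace /ea/dcb 94): {"a":{"nad":80,"wd":{"tfy":21},"wgp":{"cam":53,"g":30,"tls":50,"ytz":47}},"ea":{"dcb":94,"oo":91}}
After op 9 (add /a/wd/gva 70): {"a":{"nad":80,"wd":{"gva":70,"tfy":21},"wgp":{"cam":53,"g":30,"tls":50,"ytz":47}},"ea":{"dcb":94,"oo":91}}
After op 10 (replace /a/wd/gva 72): {"a":{"nad":80,"wd":{"gva":72,"tfy":21},"wgp":{"cam":53,"g":30,"tls":50,"ytz":47}},"ea":{"dcb":94,"oo":91}}
After op 11 (remove /a/wgp/g): {"a":{"nad":80,"wd":{"gva":72,"tfy":21},"wgp":{"cam":53,"tls":50,"ytz":47}},"ea":{"dcb":94,"oo":91}}
After op 12 (replace /a/wgp/cam 4): {"a":{"nad":80,"wd":{"gva":72,"tfy":21},"wgp":{"cam":4,"tls":50,"ytz":47}},"ea":{"dcb":94,"oo":91}}

Answer: {"a":{"nad":80,"wd":{"gva":72,"tfy":21},"wgp":{"cam":4,"tls":50,"ytz":47}},"ea":{"dcb":94,"oo":91}}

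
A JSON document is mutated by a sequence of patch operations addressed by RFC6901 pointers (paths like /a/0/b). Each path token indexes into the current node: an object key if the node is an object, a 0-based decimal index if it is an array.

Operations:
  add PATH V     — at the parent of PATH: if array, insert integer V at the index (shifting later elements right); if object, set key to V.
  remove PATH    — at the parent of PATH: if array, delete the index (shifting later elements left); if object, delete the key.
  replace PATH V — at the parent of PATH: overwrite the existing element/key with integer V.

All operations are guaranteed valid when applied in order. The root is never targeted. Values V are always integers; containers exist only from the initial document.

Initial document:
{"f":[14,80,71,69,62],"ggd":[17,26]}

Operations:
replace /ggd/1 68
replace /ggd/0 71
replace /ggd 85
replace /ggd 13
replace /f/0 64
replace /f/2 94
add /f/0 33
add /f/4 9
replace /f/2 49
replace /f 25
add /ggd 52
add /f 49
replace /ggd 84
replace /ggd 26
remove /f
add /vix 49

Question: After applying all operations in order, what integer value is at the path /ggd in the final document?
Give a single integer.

Answer: 26

Derivation:
After op 1 (replace /ggd/1 68): {"f":[14,80,71,69,62],"ggd":[17,68]}
After op 2 (replace /ggd/0 71): {"f":[14,80,71,69,62],"ggd":[71,68]}
After op 3 (replace /ggd 85): {"f":[14,80,71,69,62],"ggd":85}
After op 4 (replace /ggd 13): {"f":[14,80,71,69,62],"ggd":13}
After op 5 (replace /f/0 64): {"f":[64,80,71,69,62],"ggd":13}
After op 6 (replace /f/2 94): {"f":[64,80,94,69,62],"ggd":13}
After op 7 (add /f/0 33): {"f":[33,64,80,94,69,62],"ggd":13}
After op 8 (add /f/4 9): {"f":[33,64,80,94,9,69,62],"ggd":13}
After op 9 (replace /f/2 49): {"f":[33,64,49,94,9,69,62],"ggd":13}
After op 10 (replace /f 25): {"f":25,"ggd":13}
After op 11 (add /ggd 52): {"f":25,"ggd":52}
After op 12 (add /f 49): {"f":49,"ggd":52}
After op 13 (replace /ggd 84): {"f":49,"ggd":84}
After op 14 (replace /ggd 26): {"f":49,"ggd":26}
After op 15 (remove /f): {"ggd":26}
After op 16 (add /vix 49): {"ggd":26,"vix":49}
Value at /ggd: 26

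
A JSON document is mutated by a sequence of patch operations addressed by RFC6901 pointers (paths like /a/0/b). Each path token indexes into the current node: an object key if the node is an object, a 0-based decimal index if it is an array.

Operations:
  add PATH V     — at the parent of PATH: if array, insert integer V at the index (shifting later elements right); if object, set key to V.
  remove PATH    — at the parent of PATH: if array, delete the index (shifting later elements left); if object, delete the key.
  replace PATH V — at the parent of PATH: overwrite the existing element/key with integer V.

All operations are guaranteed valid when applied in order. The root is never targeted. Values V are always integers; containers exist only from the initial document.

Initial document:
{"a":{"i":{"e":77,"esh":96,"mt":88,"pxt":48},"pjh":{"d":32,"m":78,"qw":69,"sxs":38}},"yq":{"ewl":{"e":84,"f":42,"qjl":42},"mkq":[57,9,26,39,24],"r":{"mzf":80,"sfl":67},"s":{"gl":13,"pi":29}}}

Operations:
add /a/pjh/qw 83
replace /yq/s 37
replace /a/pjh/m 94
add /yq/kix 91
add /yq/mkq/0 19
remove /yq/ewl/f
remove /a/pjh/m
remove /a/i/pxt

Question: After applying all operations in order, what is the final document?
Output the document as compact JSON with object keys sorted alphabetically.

After op 1 (add /a/pjh/qw 83): {"a":{"i":{"e":77,"esh":96,"mt":88,"pxt":48},"pjh":{"d":32,"m":78,"qw":83,"sxs":38}},"yq":{"ewl":{"e":84,"f":42,"qjl":42},"mkq":[57,9,26,39,24],"r":{"mzf":80,"sfl":67},"s":{"gl":13,"pi":29}}}
After op 2 (replace /yq/s 37): {"a":{"i":{"e":77,"esh":96,"mt":88,"pxt":48},"pjh":{"d":32,"m":78,"qw":83,"sxs":38}},"yq":{"ewl":{"e":84,"f":42,"qjl":42},"mkq":[57,9,26,39,24],"r":{"mzf":80,"sfl":67},"s":37}}
After op 3 (replace /a/pjh/m 94): {"a":{"i":{"e":77,"esh":96,"mt":88,"pxt":48},"pjh":{"d":32,"m":94,"qw":83,"sxs":38}},"yq":{"ewl":{"e":84,"f":42,"qjl":42},"mkq":[57,9,26,39,24],"r":{"mzf":80,"sfl":67},"s":37}}
After op 4 (add /yq/kix 91): {"a":{"i":{"e":77,"esh":96,"mt":88,"pxt":48},"pjh":{"d":32,"m":94,"qw":83,"sxs":38}},"yq":{"ewl":{"e":84,"f":42,"qjl":42},"kix":91,"mkq":[57,9,26,39,24],"r":{"mzf":80,"sfl":67},"s":37}}
After op 5 (add /yq/mkq/0 19): {"a":{"i":{"e":77,"esh":96,"mt":88,"pxt":48},"pjh":{"d":32,"m":94,"qw":83,"sxs":38}},"yq":{"ewl":{"e":84,"f":42,"qjl":42},"kix":91,"mkq":[19,57,9,26,39,24],"r":{"mzf":80,"sfl":67},"s":37}}
After op 6 (remove /yq/ewl/f): {"a":{"i":{"e":77,"esh":96,"mt":88,"pxt":48},"pjh":{"d":32,"m":94,"qw":83,"sxs":38}},"yq":{"ewl":{"e":84,"qjl":42},"kix":91,"mkq":[19,57,9,26,39,24],"r":{"mzf":80,"sfl":67},"s":37}}
After op 7 (remove /a/pjh/m): {"a":{"i":{"e":77,"esh":96,"mt":88,"pxt":48},"pjh":{"d":32,"qw":83,"sxs":38}},"yq":{"ewl":{"e":84,"qjl":42},"kix":91,"mkq":[19,57,9,26,39,24],"r":{"mzf":80,"sfl":67},"s":37}}
After op 8 (remove /a/i/pxt): {"a":{"i":{"e":77,"esh":96,"mt":88},"pjh":{"d":32,"qw":83,"sxs":38}},"yq":{"ewl":{"e":84,"qjl":42},"kix":91,"mkq":[19,57,9,26,39,24],"r":{"mzf":80,"sfl":67},"s":37}}

Answer: {"a":{"i":{"e":77,"esh":96,"mt":88},"pjh":{"d":32,"qw":83,"sxs":38}},"yq":{"ewl":{"e":84,"qjl":42},"kix":91,"mkq":[19,57,9,26,39,24],"r":{"mzf":80,"sfl":67},"s":37}}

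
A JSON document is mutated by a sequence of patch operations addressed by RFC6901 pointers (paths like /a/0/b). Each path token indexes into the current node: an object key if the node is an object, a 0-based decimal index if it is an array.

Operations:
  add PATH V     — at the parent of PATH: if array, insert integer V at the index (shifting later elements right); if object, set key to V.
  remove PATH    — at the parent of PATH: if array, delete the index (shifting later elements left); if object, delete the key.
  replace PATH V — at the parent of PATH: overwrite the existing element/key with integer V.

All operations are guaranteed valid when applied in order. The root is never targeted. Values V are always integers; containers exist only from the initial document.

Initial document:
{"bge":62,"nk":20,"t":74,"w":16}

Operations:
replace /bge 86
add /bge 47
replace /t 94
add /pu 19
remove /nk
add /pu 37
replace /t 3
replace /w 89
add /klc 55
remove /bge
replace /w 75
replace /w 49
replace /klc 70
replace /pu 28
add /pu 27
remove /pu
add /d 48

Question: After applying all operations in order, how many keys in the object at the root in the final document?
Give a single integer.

Answer: 4

Derivation:
After op 1 (replace /bge 86): {"bge":86,"nk":20,"t":74,"w":16}
After op 2 (add /bge 47): {"bge":47,"nk":20,"t":74,"w":16}
After op 3 (replace /t 94): {"bge":47,"nk":20,"t":94,"w":16}
After op 4 (add /pu 19): {"bge":47,"nk":20,"pu":19,"t":94,"w":16}
After op 5 (remove /nk): {"bge":47,"pu":19,"t":94,"w":16}
After op 6 (add /pu 37): {"bge":47,"pu":37,"t":94,"w":16}
After op 7 (replace /t 3): {"bge":47,"pu":37,"t":3,"w":16}
After op 8 (replace /w 89): {"bge":47,"pu":37,"t":3,"w":89}
After op 9 (add /klc 55): {"bge":47,"klc":55,"pu":37,"t":3,"w":89}
After op 10 (remove /bge): {"klc":55,"pu":37,"t":3,"w":89}
After op 11 (replace /w 75): {"klc":55,"pu":37,"t":3,"w":75}
After op 12 (replace /w 49): {"klc":55,"pu":37,"t":3,"w":49}
After op 13 (replace /klc 70): {"klc":70,"pu":37,"t":3,"w":49}
After op 14 (replace /pu 28): {"klc":70,"pu":28,"t":3,"w":49}
After op 15 (add /pu 27): {"klc":70,"pu":27,"t":3,"w":49}
After op 16 (remove /pu): {"klc":70,"t":3,"w":49}
After op 17 (add /d 48): {"d":48,"klc":70,"t":3,"w":49}
Size at the root: 4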